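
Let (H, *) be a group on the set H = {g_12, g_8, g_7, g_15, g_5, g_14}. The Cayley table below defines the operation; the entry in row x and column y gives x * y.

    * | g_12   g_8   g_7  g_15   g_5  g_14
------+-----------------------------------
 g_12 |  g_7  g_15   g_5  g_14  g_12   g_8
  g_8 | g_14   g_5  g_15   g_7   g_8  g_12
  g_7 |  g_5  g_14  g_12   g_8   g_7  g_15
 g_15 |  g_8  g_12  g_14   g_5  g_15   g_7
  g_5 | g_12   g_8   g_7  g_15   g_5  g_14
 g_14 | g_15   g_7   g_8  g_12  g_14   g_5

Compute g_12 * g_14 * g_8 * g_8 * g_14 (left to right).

g_12

g_12 * g_14 = g_8
g_8 * g_8 = g_5
g_5 * g_8 = g_8
g_8 * g_14 = g_12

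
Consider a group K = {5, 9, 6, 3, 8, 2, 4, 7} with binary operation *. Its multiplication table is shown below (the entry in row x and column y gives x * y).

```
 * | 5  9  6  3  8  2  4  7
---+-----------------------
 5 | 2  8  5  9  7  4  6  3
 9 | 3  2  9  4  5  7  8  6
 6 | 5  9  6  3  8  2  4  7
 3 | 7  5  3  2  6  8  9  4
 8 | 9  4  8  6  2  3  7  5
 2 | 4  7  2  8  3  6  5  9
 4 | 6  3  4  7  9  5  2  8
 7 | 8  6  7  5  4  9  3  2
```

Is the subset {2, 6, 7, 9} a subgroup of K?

{2, 6, 7, 9} contains the identity 6.
Checking products: every product of two elements of {2, 6, 7, 9} (read from the table) lies in {2, 6, 7, 9}, so the set is closed.
In a finite group, a nonempty closed subset is a subgroup. So {2, 6, 7, 9} ≤ K.

Yes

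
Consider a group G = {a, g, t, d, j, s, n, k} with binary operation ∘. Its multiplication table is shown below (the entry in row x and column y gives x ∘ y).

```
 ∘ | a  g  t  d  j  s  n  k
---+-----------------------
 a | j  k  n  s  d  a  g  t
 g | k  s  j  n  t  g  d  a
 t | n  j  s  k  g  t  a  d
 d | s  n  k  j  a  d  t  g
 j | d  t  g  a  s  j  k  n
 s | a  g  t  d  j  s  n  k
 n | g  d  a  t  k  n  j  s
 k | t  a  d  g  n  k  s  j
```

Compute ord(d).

4

The identity element is s (its row matches the header).
d^1 = d
d^2 = d ∘ d = j
d^3 = j ∘ d = a
d^4 = a ∘ d = s
The first power of d equal to the identity is d^4, so ord(d) = 4.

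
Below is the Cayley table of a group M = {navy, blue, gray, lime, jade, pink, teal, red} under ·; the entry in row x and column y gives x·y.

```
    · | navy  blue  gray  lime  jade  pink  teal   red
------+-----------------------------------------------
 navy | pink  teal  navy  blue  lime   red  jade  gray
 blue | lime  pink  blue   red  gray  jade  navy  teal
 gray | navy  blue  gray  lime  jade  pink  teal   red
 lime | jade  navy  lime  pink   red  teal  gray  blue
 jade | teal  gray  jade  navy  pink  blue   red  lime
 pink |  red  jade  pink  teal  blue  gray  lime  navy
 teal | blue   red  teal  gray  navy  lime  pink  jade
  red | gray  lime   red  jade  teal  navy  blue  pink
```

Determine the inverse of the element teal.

lime

First locate the identity: row gray matches the header, so gray is the identity.
Scan row teal for gray: teal·lime = gray. Hence teal^(-1) = lime.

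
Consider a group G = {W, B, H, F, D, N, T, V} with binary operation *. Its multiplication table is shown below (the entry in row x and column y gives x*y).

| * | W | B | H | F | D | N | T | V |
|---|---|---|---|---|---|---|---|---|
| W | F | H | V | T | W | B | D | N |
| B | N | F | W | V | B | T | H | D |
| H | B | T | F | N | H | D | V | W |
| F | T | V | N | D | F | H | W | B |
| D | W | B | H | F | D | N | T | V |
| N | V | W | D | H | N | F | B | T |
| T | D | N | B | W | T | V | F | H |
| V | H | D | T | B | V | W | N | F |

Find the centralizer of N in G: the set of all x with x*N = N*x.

{D, F, H, N}

Compare row N with column N entry by entry.
F*N = H = N*F, so F commutes with N.
B*N = T but N*B = W, so B does not.
Collecting the elements that commute with N: C(N) = {D, F, H, N}.
(Structurally, G here is isomorphic to the quaternion group Q_8.)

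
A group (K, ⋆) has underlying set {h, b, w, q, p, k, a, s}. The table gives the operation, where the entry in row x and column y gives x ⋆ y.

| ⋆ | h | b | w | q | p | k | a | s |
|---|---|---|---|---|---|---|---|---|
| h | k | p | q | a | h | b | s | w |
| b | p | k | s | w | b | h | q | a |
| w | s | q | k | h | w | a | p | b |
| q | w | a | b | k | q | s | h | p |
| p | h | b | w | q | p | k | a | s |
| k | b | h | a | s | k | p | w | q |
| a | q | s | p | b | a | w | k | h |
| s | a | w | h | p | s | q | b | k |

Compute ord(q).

4

The identity element is p (its row matches the header).
q^1 = q
q^2 = q ⋆ q = k
q^3 = k ⋆ q = s
q^4 = s ⋆ q = p
The first power of q equal to the identity is q^4, so ord(q) = 4.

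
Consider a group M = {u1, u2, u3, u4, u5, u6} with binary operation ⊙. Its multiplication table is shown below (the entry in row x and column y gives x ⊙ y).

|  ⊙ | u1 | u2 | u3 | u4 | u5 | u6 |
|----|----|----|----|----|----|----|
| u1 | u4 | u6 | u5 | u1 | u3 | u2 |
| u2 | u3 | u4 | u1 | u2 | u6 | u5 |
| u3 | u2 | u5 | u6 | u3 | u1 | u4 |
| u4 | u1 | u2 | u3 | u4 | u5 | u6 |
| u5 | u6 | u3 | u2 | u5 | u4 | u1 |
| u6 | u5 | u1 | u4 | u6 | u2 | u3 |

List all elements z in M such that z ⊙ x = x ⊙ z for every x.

An element z is central iff its row equals its column in the table.
For u2: u2 ⊙ u6 = u5 ≠ u1 = u6 ⊙ u2, so u2 ∉ Z.
Checking each element this way leaves Z(M) = {u4}.

{u4}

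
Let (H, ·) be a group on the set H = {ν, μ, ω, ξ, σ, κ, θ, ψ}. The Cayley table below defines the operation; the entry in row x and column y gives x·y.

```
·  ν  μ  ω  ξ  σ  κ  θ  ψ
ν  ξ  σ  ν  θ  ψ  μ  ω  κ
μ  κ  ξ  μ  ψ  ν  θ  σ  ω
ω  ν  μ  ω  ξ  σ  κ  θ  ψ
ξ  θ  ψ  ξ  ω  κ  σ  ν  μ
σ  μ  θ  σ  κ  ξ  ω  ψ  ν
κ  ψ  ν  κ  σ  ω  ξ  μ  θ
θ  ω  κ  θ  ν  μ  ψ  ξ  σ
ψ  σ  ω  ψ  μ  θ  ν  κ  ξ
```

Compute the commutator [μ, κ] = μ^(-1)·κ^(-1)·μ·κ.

ξ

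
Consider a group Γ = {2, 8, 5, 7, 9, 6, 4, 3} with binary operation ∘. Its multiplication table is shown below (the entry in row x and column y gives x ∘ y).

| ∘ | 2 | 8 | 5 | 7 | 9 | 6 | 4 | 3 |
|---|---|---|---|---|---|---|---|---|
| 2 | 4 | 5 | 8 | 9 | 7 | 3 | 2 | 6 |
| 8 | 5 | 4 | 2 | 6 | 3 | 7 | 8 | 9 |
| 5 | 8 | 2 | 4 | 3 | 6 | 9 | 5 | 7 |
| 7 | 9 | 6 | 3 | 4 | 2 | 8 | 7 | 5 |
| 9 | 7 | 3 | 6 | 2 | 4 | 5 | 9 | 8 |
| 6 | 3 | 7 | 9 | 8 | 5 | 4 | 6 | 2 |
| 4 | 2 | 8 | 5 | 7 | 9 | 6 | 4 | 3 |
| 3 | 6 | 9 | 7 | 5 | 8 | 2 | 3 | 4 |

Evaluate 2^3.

2^1 = 2
2^2 = 2 ∘ 2 = 4
2^3 = 4 ∘ 2 = 2

2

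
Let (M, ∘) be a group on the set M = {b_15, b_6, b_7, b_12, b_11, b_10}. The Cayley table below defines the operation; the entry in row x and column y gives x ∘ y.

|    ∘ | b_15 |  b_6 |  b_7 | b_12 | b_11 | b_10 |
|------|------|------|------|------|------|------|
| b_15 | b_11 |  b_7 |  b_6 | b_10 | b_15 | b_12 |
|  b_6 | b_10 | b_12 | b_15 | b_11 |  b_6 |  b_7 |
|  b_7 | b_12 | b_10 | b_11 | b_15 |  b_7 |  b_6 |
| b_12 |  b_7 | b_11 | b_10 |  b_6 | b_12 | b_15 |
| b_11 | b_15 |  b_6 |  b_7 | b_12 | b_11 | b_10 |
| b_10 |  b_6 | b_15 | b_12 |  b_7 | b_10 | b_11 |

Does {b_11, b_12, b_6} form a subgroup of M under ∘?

Yes

{b_11, b_12, b_6} contains the identity b_11.
Checking products: every product of two elements of {b_11, b_12, b_6} (read from the table) lies in {b_11, b_12, b_6}, so the set is closed.
In a finite group, a nonempty closed subset is a subgroup. So {b_11, b_12, b_6} ≤ M.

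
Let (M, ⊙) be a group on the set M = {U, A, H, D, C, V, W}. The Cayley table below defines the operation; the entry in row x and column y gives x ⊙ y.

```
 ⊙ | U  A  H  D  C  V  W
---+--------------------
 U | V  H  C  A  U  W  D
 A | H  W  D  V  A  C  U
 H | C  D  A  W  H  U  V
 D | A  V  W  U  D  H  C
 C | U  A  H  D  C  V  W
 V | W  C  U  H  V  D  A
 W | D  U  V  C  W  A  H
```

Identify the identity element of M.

The identity e satisfies e ⊙ x = x for all x, so its row in the table reproduces the column headers.
Row C reads: U, A, H, D, C, V, W — exactly the header order. So C is the identity.

C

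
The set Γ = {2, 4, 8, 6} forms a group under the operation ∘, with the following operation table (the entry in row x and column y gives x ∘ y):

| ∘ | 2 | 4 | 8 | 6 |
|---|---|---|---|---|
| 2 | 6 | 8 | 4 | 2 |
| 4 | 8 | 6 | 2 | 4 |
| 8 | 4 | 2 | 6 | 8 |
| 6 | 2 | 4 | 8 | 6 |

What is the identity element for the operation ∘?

6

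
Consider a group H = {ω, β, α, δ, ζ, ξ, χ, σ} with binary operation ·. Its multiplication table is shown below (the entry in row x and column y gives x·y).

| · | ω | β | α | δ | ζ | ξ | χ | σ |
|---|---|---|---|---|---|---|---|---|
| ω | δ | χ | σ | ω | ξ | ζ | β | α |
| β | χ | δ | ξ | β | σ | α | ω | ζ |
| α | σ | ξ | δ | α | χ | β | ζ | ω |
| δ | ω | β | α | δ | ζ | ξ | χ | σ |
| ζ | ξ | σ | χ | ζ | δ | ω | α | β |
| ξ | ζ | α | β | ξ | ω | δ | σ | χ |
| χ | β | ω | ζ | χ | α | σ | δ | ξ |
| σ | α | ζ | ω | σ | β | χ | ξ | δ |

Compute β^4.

δ

β^1 = β
β^2 = β·β = δ
β^3 = δ·β = β
β^4 = β·β = δ
(Structurally, H here is isomorphic to the elementary abelian group (Z_2)^3.)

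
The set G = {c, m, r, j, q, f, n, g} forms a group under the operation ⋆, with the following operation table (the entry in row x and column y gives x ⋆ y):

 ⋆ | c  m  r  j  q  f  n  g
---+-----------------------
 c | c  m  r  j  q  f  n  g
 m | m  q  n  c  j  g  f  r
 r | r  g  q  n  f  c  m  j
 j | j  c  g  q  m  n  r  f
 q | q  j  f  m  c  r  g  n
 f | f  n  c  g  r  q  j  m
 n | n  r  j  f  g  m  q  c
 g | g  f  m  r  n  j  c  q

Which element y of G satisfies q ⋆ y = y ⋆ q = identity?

q

First locate the identity: row c matches the header, so c is the identity.
Scan row q for c: q ⋆ q = c. Hence q^(-1) = q.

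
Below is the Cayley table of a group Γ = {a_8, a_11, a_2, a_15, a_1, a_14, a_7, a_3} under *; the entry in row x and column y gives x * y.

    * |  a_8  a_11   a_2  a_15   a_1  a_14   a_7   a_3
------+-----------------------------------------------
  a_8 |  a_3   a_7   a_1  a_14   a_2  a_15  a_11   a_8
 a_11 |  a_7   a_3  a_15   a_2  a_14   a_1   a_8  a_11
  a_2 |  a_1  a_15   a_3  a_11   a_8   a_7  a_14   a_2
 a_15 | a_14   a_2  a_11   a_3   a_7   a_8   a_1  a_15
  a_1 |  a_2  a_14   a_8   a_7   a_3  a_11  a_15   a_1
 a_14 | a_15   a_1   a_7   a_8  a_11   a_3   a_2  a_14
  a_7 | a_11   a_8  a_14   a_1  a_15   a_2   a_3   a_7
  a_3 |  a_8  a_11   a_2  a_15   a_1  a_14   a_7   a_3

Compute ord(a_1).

The identity element is a_3 (its row matches the header).
a_1^1 = a_1
a_1^2 = a_1 * a_1 = a_3
The first power of a_1 equal to the identity is a_1^2, so ord(a_1) = 2.
(Structurally, Γ here is isomorphic to the elementary abelian group (Z_2)^3.)

2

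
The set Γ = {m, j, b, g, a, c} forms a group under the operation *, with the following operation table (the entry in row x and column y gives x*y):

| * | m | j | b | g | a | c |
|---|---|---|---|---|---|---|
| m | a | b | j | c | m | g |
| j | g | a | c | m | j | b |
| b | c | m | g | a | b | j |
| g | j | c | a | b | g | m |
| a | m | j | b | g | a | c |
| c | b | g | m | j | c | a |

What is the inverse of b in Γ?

First locate the identity: row a matches the header, so a is the identity.
Scan row b for a: b*g = a. Hence b^(-1) = g.
(Structurally, Γ here is isomorphic to the symmetric group S_3.)

g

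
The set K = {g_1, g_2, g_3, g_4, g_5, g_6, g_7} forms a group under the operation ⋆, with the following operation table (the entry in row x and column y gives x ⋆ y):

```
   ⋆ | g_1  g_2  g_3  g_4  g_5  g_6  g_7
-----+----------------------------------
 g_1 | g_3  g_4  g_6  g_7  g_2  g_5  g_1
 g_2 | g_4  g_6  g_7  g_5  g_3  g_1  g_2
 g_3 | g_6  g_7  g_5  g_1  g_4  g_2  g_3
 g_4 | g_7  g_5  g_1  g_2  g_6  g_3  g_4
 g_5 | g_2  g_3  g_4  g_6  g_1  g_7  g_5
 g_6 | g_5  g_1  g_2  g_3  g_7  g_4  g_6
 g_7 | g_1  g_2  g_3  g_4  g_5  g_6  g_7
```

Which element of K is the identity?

The identity e satisfies e ⋆ x = x for all x, so its row in the table reproduces the column headers.
Row g_7 reads: g_1, g_2, g_3, g_4, g_5, g_6, g_7 — exactly the header order. So g_7 is the identity.

g_7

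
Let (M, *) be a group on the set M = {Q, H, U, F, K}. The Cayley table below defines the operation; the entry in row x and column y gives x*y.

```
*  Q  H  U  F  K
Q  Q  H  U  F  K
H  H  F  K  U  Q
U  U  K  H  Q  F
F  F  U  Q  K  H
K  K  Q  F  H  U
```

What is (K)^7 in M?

K^1 = K
K^2 = K*K = U
K^3 = U*K = F
K^4 = F*K = H
K^5 = H*K = Q
K^6 = Q*K = K
K^7 = K*K = U

U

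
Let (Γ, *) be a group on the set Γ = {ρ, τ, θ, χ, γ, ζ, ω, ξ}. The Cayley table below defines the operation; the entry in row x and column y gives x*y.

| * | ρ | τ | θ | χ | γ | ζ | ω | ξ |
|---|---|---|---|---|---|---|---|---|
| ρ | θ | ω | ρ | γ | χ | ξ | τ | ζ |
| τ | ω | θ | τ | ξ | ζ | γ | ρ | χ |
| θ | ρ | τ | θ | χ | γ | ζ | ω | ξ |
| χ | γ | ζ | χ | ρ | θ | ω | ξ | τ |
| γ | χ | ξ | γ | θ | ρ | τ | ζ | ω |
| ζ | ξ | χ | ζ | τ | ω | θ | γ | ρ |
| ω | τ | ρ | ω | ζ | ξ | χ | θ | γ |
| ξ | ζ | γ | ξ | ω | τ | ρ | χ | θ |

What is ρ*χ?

Read row ρ, column χ: ρ*χ = γ.

γ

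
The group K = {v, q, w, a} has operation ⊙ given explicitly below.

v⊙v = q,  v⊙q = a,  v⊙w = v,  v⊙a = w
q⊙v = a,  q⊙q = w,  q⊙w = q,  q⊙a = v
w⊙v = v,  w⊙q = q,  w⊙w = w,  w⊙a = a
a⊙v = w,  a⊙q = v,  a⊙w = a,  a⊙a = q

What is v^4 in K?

v^1 = v
v^2 = v ⊙ v = q
v^3 = q ⊙ v = a
v^4 = a ⊙ v = w

w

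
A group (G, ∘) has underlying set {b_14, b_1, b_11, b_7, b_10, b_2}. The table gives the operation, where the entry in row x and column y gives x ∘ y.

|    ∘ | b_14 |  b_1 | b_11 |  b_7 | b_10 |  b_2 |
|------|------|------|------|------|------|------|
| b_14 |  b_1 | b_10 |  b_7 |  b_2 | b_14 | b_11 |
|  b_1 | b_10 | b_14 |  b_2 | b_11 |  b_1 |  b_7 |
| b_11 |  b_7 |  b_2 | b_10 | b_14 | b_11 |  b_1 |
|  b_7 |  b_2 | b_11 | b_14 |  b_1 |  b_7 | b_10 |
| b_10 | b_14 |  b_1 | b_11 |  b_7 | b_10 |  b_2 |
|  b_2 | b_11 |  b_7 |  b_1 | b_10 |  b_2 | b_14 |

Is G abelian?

Yes

Check whether the table is symmetric across its main diagonal.
Every entry (row x, col y) equals the entry (row y, col x), so G is abelian.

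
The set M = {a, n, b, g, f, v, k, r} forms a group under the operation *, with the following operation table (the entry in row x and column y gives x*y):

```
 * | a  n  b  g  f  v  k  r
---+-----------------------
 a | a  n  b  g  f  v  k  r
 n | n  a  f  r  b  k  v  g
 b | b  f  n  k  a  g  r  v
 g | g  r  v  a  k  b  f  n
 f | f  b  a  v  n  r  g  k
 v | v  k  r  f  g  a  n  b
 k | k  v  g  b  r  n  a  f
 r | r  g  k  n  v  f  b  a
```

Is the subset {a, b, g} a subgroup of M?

b*b = n, which is not in {a, b, g}.
The subset is not closed under *, so it is not a subgroup.

No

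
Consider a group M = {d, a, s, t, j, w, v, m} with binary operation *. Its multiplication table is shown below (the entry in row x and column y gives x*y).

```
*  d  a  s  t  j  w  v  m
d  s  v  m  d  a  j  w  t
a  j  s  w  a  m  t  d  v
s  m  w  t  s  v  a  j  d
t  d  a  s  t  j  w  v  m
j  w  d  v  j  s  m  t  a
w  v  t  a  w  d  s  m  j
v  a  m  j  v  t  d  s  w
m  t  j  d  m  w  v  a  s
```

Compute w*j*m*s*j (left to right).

v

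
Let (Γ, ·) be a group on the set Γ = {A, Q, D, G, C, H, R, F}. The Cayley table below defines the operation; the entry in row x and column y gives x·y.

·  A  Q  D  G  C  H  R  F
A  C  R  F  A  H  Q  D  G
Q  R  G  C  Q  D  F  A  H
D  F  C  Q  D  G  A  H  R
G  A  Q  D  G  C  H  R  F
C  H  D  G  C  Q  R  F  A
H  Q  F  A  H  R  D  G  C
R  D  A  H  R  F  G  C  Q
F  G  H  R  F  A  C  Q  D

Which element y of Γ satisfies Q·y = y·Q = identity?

First locate the identity: row G matches the header, so G is the identity.
Scan row Q for G: Q·Q = G. Hence Q^(-1) = Q.
(Structurally, Γ here is isomorphic to the cyclic group Z_8.)

Q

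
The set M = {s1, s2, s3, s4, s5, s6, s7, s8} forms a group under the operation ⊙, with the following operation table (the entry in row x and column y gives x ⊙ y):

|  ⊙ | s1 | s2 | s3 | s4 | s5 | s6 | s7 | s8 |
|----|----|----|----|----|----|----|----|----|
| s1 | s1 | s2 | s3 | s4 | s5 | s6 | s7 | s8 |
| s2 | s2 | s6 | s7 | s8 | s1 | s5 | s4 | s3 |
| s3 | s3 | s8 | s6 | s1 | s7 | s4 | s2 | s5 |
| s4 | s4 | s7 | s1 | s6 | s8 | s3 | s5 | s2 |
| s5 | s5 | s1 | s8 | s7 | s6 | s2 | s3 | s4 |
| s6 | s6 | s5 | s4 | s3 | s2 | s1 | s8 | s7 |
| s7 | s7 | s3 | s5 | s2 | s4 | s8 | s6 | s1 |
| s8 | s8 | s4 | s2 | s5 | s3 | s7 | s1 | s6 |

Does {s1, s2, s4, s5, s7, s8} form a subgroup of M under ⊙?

s4 ⊙ s4 = s6, which is not in {s1, s2, s4, s5, s7, s8}.
The subset is not closed under ⊙, so it is not a subgroup.

No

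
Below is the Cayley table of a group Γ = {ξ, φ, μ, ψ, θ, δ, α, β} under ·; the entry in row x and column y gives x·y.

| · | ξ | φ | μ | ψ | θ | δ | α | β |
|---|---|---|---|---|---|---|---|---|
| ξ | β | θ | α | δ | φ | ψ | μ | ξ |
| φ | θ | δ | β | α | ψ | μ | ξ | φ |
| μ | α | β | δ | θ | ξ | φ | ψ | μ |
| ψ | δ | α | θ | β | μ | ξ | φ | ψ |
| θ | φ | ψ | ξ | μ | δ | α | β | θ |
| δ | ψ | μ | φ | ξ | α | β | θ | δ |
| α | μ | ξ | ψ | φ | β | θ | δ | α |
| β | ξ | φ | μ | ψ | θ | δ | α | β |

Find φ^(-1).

μ

First locate the identity: row β matches the header, so β is the identity.
Scan row φ for β: φ·μ = β. Hence φ^(-1) = μ.
(Structurally, Γ here is isomorphic to Z_2 x Z_4.)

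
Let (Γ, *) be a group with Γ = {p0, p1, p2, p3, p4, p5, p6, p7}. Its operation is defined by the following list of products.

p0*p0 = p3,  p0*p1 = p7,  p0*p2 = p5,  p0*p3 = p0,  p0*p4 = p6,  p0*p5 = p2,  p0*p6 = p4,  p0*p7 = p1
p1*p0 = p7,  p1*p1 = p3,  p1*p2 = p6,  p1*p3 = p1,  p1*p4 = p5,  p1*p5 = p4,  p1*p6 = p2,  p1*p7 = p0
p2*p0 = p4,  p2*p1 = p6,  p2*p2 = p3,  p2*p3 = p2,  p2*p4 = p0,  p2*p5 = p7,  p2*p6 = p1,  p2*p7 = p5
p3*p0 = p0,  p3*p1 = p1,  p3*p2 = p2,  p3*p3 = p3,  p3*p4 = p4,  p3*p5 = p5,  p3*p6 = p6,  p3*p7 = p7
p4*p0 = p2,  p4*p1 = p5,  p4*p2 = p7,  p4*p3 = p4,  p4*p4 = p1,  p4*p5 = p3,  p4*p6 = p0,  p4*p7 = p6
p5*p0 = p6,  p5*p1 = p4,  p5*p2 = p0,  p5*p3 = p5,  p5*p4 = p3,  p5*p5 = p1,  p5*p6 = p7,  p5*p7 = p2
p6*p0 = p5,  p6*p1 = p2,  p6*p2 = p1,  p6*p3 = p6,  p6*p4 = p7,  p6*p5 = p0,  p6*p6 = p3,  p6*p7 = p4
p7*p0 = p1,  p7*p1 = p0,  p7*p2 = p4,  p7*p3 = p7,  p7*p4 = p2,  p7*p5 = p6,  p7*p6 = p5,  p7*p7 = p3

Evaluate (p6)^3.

p6

p6^1 = p6
p6^2 = p6 * p6 = p3
p6^3 = p3 * p6 = p6
(Structurally, Γ here is isomorphic to the dihedral group D_4.)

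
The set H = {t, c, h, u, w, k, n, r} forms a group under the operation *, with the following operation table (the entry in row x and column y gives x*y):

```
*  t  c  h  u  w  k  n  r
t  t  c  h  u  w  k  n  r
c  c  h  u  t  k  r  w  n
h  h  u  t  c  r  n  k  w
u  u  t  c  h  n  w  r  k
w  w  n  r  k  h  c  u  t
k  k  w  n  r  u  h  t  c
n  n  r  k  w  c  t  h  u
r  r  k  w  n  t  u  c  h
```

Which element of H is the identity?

t

The identity e satisfies e*x = x for all x, so its row in the table reproduces the column headers.
Row t reads: t, c, h, u, w, k, n, r — exactly the header order. So t is the identity.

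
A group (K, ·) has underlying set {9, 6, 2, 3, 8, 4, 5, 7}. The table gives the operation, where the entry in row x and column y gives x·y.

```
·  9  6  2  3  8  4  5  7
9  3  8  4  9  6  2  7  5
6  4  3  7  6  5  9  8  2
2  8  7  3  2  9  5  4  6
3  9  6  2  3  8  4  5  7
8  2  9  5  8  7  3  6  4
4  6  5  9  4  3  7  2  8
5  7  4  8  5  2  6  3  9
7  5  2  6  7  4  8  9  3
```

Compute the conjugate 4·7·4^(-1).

7

The identity is 3. In row 4, the entry 3 sits in column 8, so 4^(-1) = 8.
4·7 = 8
8·8 = 7
(Structurally, K here is isomorphic to the dihedral group D_4.)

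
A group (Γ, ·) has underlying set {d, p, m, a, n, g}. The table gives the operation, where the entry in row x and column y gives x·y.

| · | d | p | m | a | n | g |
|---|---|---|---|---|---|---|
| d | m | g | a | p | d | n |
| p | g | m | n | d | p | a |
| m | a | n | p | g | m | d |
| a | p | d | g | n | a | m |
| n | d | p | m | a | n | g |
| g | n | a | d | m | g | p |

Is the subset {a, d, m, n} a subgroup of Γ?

No

a·m = g, which is not in {a, d, m, n}.
The subset is not closed under ·, so it is not a subgroup.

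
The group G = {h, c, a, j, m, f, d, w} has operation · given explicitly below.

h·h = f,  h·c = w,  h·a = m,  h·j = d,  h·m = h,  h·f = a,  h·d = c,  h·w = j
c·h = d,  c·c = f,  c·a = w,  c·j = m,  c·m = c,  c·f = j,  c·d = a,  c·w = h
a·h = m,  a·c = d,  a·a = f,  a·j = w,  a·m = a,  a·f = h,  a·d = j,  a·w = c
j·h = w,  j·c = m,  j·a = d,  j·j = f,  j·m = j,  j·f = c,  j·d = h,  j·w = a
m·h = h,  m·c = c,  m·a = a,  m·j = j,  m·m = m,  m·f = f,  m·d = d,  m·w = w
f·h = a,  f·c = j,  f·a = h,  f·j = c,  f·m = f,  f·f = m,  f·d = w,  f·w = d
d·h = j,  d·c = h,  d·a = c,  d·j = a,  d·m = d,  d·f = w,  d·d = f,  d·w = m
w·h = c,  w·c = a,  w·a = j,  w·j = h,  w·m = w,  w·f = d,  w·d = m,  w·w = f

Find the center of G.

{f, m}

An element z is central iff its row equals its column in the table.
For d: d·h = j ≠ c = h·d, so d ∉ Z.
Checking each element this way leaves Z(G) = {f, m}.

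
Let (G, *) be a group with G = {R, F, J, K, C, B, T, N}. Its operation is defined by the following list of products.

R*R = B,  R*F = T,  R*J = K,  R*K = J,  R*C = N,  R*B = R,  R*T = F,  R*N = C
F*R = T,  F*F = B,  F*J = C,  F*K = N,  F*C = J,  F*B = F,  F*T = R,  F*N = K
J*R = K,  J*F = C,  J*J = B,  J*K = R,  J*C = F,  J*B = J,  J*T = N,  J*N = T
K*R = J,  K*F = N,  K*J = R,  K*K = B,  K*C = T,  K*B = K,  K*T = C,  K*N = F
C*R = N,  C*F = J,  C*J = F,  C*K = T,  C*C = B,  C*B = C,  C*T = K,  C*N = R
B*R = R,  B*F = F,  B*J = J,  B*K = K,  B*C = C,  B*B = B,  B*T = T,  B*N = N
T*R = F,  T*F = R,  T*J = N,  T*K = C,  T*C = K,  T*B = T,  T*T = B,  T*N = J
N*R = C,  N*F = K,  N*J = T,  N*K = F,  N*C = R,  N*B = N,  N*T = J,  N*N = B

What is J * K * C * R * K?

J * K = R
R * C = N
N * R = C
C * K = T

T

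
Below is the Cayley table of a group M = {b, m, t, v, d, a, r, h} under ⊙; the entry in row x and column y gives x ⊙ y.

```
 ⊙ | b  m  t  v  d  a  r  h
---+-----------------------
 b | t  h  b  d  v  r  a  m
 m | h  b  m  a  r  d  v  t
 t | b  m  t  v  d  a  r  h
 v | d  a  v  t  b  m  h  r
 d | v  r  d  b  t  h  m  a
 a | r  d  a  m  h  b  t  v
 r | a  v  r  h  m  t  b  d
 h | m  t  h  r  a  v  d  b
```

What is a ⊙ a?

Read row a, column a: a ⊙ a = b.

b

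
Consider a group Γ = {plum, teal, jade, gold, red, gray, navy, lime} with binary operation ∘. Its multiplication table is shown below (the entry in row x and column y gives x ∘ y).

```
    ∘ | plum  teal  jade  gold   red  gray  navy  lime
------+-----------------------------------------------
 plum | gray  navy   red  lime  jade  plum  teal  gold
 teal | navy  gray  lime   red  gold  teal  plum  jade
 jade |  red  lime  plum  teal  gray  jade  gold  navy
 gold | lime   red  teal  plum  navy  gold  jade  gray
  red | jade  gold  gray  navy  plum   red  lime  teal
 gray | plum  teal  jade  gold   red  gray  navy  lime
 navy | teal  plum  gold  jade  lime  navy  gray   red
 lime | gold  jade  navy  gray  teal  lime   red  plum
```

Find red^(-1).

First locate the identity: row gray matches the header, so gray is the identity.
Scan row red for gray: red ∘ jade = gray. Hence red^(-1) = jade.

jade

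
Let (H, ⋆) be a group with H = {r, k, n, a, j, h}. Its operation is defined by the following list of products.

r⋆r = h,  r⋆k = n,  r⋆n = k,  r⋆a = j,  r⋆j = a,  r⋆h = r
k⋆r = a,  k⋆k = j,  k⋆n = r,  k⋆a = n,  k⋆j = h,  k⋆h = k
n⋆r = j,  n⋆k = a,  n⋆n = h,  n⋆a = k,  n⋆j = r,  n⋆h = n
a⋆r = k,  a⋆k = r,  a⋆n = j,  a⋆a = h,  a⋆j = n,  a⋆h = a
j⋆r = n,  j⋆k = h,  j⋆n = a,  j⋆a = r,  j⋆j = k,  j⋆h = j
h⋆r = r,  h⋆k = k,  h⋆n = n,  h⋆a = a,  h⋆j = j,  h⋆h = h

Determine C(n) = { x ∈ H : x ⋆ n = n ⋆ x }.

{h, n}

Compare row n with column n entry by entry.
r ⋆ n = k but n ⋆ r = j, so r does not.
Collecting the elements that commute with n: C(n) = {h, n}.
(Structurally, H here is isomorphic to the symmetric group S_3.)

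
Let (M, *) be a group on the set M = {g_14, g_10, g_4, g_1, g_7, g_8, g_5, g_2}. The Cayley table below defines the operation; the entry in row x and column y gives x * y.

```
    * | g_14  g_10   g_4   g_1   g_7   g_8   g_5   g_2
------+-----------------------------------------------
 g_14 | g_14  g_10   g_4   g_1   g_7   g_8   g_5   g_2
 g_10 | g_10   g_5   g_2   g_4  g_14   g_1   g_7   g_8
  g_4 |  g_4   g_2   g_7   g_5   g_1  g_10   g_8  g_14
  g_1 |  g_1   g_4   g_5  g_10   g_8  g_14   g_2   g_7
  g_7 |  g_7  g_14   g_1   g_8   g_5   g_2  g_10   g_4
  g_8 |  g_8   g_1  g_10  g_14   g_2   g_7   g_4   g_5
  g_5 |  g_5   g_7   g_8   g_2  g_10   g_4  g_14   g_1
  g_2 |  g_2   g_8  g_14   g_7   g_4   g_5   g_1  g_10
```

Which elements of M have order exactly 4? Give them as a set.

{g_10, g_7}

Identity is g_14. Compute the order of each non-identity element by repeated multiplication:
  g_10: g_10 → g_5 → g_7 → g_14  (order 4)
  g_4: g_4 → g_7 → g_1 → g_5 → g_8 → g_10 → g_2 → g_14  (order 8)
  g_1: g_1 → g_10 → g_4 → g_5 → g_2 → g_7 → g_8 → g_14  (order 8)
  g_7: g_7 → g_5 → g_10 → g_14  (order 4)
  g_8: g_8 → g_7 → g_2 → g_5 → g_4 → g_10 → g_1 → g_14  (order 8)
  g_5: g_5 → g_14  (order 2)
  g_2: g_2 → g_10 → g_8 → g_5 → g_1 → g_7 → g_4 → g_14  (order 8)
Elements of order 4: {g_10, g_7}.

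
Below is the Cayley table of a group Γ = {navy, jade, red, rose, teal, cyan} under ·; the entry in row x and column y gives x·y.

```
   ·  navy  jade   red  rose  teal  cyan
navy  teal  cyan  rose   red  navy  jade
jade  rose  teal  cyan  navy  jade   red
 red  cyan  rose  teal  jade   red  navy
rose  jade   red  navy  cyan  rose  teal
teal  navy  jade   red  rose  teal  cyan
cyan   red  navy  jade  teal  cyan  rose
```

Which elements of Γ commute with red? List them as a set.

Compare row red with column red entry by entry.
navy·red = rose but red·navy = cyan, so navy does not.
Collecting the elements that commute with red: C(red) = {red, teal}.

{red, teal}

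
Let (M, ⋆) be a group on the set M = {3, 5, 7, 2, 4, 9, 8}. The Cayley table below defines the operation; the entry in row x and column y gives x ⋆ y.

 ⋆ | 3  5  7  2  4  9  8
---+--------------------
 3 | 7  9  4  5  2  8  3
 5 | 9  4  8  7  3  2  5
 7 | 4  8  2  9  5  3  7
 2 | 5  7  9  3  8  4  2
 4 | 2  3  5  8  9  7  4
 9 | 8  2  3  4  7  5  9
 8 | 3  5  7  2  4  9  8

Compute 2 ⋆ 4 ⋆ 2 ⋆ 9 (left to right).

2 ⋆ 4 = 8
8 ⋆ 2 = 2
2 ⋆ 9 = 4

4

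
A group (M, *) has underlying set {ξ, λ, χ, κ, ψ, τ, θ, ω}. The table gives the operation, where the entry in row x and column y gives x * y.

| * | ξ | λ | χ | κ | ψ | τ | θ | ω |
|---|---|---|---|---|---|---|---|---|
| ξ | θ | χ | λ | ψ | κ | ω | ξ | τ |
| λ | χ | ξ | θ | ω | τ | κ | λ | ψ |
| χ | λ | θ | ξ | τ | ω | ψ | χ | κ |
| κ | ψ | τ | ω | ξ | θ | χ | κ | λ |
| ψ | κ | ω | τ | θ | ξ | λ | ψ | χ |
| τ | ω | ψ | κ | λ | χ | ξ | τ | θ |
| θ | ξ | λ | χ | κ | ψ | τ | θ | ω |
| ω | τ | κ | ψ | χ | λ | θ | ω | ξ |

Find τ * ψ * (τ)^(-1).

The identity is θ. In row τ, the entry θ sits in column ω, so τ^(-1) = ω.
τ * ψ = χ
χ * ω = κ

κ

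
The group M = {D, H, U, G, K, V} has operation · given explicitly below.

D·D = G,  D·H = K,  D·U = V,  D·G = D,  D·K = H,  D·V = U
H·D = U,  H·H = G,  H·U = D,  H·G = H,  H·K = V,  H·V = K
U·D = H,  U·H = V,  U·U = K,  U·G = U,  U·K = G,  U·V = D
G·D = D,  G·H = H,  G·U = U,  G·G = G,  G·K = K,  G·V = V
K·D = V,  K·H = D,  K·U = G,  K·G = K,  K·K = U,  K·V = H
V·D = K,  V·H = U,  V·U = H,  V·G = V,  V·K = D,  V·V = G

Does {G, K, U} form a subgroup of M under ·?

Yes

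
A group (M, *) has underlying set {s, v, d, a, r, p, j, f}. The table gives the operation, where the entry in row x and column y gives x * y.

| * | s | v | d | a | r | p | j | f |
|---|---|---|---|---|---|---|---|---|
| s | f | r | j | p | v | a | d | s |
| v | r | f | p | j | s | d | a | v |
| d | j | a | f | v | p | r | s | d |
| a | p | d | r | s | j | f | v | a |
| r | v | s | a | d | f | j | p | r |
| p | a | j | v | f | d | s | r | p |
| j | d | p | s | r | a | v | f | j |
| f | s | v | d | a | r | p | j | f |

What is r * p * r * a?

s

r * p = j
j * r = a
a * a = s
(Structurally, M here is isomorphic to the dihedral group D_4.)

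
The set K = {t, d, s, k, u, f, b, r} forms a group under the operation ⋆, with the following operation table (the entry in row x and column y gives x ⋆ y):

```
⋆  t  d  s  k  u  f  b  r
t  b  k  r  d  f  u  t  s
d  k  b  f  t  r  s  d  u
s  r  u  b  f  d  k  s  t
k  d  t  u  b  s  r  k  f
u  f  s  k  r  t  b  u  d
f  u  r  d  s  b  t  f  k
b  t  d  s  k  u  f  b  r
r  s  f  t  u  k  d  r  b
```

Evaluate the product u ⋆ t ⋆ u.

u ⋆ t = f
f ⋆ u = b

b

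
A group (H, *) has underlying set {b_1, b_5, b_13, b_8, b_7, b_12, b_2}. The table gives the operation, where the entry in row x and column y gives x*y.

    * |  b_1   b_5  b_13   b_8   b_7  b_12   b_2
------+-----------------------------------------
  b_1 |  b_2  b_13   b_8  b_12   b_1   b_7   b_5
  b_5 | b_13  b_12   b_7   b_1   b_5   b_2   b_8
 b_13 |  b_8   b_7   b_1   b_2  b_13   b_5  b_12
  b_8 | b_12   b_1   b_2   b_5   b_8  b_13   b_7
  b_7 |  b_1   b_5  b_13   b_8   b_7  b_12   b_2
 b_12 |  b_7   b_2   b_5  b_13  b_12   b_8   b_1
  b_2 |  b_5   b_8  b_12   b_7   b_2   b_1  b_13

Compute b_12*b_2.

Read row b_12, column b_2: b_12*b_2 = b_1.
(Structurally, H here is isomorphic to the cyclic group Z_7.)

b_1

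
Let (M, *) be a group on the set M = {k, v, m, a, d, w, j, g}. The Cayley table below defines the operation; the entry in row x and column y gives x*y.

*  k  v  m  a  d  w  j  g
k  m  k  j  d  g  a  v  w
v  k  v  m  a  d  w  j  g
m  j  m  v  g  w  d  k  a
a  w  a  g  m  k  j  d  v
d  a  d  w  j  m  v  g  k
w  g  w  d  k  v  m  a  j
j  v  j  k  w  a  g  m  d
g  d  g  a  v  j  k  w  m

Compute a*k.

Read row a, column k: a*k = w.

w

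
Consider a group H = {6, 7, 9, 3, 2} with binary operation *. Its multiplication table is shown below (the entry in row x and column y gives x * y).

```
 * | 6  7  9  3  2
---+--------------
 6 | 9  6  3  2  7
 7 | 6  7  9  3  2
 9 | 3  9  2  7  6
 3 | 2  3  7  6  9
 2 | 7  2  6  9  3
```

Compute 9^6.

9^1 = 9
9^2 = 9 * 9 = 2
9^3 = 2 * 9 = 6
9^4 = 6 * 9 = 3
9^5 = 3 * 9 = 7
9^6 = 7 * 9 = 9

9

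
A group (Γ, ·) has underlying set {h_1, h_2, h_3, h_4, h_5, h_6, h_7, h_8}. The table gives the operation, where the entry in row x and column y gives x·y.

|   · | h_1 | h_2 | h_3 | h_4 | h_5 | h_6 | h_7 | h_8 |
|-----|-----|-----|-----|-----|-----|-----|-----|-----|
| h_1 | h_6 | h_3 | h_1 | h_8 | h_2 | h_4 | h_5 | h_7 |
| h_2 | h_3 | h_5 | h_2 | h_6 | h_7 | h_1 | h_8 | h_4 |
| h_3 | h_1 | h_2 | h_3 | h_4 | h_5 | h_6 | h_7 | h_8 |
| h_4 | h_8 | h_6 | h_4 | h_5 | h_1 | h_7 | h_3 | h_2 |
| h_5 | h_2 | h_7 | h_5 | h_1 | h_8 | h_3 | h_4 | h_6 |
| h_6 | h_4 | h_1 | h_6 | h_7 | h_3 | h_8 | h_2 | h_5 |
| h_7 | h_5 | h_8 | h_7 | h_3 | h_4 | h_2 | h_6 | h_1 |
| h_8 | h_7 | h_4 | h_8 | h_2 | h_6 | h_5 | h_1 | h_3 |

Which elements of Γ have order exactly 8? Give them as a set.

{h_1, h_2, h_4, h_7}

Identity is h_3. Compute the order of each non-identity element by repeated multiplication:
  h_1: h_1 → h_6 → h_4 → h_8 → h_7 → h_5 → h_2 → h_3  (order 8)
  h_2: h_2 → h_5 → h_7 → h_8 → h_4 → h_6 → h_1 → h_3  (order 8)
  h_4: h_4 → h_5 → h_1 → h_8 → h_2 → h_6 → h_7 → h_3  (order 8)
  h_5: h_5 → h_8 → h_6 → h_3  (order 4)
  h_6: h_6 → h_8 → h_5 → h_3  (order 4)
  h_7: h_7 → h_6 → h_2 → h_8 → h_1 → h_5 → h_4 → h_3  (order 8)
  h_8: h_8 → h_3  (order 2)
Elements of order 8: {h_1, h_2, h_4, h_7}.
(Structurally, Γ here is isomorphic to the cyclic group Z_8.)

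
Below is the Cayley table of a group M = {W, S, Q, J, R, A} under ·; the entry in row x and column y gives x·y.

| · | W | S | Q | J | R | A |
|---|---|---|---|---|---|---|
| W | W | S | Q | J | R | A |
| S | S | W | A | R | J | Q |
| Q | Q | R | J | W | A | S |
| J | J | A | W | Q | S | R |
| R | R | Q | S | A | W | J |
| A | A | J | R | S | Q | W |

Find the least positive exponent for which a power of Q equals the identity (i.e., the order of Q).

3

The identity element is W (its row matches the header).
Q^1 = Q
Q^2 = Q·Q = J
Q^3 = J·Q = W
The first power of Q equal to the identity is Q^3, so ord(Q) = 3.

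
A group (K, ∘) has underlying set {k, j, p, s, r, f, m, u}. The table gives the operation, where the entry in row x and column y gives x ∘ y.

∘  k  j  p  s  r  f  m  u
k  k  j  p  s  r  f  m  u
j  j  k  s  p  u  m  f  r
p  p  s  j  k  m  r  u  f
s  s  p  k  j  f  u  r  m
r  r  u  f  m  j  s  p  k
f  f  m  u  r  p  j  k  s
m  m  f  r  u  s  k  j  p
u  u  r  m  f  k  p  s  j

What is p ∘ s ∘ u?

p ∘ s = k
k ∘ u = u
(Structurally, K here is isomorphic to the quaternion group Q_8.)

u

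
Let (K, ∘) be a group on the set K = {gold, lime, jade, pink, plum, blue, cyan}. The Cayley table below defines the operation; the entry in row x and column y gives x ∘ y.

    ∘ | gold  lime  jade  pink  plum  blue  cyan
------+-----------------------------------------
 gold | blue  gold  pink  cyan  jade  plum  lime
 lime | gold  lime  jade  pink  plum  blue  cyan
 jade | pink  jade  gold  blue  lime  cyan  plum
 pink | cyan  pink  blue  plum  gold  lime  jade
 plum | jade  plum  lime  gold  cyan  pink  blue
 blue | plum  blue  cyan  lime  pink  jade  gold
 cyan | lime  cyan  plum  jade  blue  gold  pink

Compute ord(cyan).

7

The identity element is lime (its row matches the header).
cyan^1 = cyan
cyan^2 = cyan ∘ cyan = pink
cyan^3 = pink ∘ cyan = jade
cyan^4 = jade ∘ cyan = plum
cyan^5 = plum ∘ cyan = blue
cyan^6 = blue ∘ cyan = gold
cyan^7 = gold ∘ cyan = lime
The first power of cyan equal to the identity is cyan^7, so ord(cyan) = 7.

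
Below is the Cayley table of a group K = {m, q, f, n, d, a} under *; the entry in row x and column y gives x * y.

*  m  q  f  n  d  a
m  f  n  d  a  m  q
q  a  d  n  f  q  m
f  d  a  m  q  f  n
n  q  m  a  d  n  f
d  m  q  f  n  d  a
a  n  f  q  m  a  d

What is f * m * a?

a

f * m = d
d * a = a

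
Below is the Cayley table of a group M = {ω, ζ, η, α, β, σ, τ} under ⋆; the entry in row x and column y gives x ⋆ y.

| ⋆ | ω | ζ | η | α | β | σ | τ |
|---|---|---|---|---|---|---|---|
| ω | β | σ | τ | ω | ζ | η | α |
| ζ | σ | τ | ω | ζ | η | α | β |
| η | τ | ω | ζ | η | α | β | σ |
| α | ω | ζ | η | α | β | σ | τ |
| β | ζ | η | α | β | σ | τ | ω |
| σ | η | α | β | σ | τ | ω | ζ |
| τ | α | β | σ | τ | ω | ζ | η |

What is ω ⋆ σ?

η

Read row ω, column σ: ω ⋆ σ = η.
(Structurally, M here is isomorphic to the cyclic group Z_7.)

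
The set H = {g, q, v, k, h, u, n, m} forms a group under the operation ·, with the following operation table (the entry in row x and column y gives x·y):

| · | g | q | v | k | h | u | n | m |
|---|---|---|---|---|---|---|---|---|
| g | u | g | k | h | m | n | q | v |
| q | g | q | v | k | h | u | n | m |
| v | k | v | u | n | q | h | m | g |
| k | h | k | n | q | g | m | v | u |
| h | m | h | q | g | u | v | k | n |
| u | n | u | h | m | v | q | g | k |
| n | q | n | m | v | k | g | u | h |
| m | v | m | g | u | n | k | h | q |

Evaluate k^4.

q

k^1 = k
k^2 = k·k = q
k^3 = q·k = k
k^4 = k·k = q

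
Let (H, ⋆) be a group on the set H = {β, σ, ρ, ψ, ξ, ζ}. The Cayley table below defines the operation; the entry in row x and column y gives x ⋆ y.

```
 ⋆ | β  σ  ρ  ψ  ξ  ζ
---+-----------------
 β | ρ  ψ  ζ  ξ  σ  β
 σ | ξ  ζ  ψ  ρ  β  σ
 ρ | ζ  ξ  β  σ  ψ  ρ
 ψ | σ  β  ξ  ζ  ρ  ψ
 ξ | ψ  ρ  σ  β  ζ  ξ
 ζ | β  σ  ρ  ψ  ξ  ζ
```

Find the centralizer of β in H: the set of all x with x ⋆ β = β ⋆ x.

Compare row β with column β entry by entry.
ρ ⋆ β = ζ = β ⋆ ρ, so ρ commutes with β.
ψ ⋆ β = σ but β ⋆ ψ = ξ, so ψ does not.
Collecting the elements that commute with β: C(β) = {β, ζ, ρ}.

{β, ζ, ρ}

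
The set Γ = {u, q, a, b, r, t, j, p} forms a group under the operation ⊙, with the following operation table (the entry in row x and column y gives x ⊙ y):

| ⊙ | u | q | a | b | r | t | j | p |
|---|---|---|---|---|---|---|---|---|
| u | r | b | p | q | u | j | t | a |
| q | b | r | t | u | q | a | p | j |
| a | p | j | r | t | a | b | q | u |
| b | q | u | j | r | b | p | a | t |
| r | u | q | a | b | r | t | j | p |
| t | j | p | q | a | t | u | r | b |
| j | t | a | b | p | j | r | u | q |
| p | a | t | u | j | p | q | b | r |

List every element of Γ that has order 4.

{j, t}

Identity is r. Compute the order of each non-identity element by repeated multiplication:
  u: u → r  (order 2)
  q: q → r  (order 2)
  a: a → r  (order 2)
  b: b → r  (order 2)
  t: t → u → j → r  (order 4)
  j: j → u → t → r  (order 4)
  p: p → r  (order 2)
Elements of order 4: {j, t}.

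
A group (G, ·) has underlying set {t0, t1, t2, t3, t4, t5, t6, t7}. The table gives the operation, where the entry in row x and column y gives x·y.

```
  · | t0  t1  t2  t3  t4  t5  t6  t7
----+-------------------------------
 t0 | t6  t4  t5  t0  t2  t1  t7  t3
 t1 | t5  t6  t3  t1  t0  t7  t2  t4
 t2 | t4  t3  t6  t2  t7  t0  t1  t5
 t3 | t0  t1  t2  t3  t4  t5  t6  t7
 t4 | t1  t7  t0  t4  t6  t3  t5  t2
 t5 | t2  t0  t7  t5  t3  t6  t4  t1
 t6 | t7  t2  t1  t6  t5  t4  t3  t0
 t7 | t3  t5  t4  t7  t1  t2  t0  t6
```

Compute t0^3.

t0^1 = t0
t0^2 = t0·t0 = t6
t0^3 = t6·t0 = t7
(Structurally, G here is isomorphic to the quaternion group Q_8.)

t7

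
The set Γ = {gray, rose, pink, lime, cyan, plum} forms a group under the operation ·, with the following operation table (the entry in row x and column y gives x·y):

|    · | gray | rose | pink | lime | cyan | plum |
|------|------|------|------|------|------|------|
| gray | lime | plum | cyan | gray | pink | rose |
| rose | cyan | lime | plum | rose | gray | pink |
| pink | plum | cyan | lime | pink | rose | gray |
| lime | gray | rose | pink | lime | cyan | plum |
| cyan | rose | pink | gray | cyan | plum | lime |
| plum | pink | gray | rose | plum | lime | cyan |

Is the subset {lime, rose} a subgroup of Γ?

Yes

{lime, rose} contains the identity lime.
Checking products: every product of two elements of {lime, rose} (read from the table) lies in {lime, rose}, so the set is closed.
In a finite group, a nonempty closed subset is a subgroup. So {lime, rose} ≤ Γ.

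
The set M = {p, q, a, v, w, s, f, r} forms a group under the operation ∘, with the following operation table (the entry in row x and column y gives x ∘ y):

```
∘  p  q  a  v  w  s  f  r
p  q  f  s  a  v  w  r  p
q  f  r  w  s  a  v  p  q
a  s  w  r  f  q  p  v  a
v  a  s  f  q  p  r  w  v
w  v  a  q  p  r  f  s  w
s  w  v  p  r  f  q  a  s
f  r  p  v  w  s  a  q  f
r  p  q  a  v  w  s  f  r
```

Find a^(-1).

a

First locate the identity: row r matches the header, so r is the identity.
Scan row a for r: a ∘ a = r. Hence a^(-1) = a.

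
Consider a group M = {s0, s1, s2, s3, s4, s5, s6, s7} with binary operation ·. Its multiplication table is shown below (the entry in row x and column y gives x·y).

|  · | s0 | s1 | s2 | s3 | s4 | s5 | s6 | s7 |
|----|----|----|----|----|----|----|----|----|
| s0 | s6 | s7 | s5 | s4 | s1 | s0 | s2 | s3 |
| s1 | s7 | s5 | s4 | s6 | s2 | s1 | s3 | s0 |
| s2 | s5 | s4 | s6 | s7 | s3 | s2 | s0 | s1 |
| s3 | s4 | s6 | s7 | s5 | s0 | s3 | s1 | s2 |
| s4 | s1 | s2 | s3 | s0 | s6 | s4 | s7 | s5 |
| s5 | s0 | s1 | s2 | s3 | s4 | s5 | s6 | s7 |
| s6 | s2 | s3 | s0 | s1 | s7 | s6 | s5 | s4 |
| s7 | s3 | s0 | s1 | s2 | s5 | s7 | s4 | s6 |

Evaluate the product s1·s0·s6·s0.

s1·s0 = s7
s7·s6 = s4
s4·s0 = s1

s1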